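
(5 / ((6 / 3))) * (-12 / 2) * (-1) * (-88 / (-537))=440 / 179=2.46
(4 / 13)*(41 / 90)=82 / 585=0.14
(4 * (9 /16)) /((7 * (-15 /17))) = -51 /140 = -0.36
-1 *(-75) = 75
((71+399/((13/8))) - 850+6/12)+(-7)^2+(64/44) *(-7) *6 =-155885/286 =-545.05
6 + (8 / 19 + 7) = 255 / 19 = 13.42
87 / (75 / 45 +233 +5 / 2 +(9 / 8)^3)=133632 / 366475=0.36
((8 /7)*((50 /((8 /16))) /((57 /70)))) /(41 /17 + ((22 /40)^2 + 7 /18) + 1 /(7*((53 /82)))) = 60547200000 /1434046337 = 42.22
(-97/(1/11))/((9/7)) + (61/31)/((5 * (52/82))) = -829.27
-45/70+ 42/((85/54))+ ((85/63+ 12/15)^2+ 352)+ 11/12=2588097287/6747300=383.58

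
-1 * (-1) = 1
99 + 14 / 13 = 1301 / 13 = 100.08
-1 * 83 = -83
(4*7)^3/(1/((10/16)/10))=1372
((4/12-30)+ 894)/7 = 2593/21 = 123.48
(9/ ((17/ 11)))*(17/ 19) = 99/ 19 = 5.21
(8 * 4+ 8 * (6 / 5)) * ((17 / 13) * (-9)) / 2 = -1224 / 5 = -244.80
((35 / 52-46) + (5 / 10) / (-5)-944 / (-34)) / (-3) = 78067 / 13260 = 5.89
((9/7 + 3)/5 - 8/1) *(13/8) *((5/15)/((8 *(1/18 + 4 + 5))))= -0.05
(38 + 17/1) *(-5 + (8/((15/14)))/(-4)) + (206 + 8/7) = -3581/21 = -170.52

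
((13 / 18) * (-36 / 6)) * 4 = -52 / 3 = -17.33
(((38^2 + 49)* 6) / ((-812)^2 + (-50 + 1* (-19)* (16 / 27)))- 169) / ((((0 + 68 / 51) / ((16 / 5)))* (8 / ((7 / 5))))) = -70.97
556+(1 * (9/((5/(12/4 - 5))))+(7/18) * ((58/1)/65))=323357/585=552.75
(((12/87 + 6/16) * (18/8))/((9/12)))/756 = 17/8352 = 0.00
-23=-23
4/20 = 1/5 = 0.20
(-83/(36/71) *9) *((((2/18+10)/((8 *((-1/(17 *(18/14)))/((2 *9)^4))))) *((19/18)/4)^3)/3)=26798517681/1024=26170427.42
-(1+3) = -4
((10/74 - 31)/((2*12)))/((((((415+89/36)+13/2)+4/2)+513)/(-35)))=8565/178673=0.05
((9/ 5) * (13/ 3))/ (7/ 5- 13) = -39/ 58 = -0.67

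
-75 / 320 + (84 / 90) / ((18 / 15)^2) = 715 / 1728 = 0.41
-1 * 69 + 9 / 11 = -750 / 11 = -68.18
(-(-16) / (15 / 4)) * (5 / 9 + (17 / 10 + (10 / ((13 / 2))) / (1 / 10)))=75.26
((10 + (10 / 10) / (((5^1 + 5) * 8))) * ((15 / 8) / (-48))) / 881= -801 / 1804288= -0.00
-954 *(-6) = 5724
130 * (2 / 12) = 65 / 3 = 21.67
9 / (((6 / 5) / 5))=75 / 2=37.50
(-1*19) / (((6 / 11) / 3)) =-209 / 2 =-104.50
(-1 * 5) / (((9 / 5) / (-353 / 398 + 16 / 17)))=-9175 / 60894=-0.15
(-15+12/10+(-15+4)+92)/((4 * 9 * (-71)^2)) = 28/75615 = 0.00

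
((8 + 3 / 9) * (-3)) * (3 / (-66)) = 25 / 22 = 1.14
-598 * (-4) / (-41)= -2392 / 41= -58.34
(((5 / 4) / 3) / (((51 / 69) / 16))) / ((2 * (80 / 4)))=23 / 102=0.23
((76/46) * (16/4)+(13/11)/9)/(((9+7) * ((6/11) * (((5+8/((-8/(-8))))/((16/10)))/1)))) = 15347/161460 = 0.10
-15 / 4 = -3.75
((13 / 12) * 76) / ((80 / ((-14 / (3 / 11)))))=-19019 / 360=-52.83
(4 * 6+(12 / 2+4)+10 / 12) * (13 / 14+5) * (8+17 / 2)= 3407.45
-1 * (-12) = 12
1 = 1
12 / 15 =4 / 5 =0.80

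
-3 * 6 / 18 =-1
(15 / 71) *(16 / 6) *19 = 760 / 71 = 10.70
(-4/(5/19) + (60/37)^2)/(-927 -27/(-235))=2022034/149096421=0.01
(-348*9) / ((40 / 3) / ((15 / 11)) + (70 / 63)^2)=-63423 / 223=-284.41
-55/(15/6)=-22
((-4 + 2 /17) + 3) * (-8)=120 /17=7.06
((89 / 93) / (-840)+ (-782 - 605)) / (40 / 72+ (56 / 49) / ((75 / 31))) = -541762645 / 401512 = -1349.31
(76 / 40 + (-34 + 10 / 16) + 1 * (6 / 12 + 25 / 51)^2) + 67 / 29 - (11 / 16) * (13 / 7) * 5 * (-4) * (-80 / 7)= -47312158909 / 147840840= -320.02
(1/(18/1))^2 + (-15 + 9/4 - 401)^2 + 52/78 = 221861893/1296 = 171189.73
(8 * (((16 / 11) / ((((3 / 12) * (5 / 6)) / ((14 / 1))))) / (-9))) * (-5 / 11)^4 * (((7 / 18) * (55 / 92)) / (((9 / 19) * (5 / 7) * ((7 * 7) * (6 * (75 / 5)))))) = -425600 / 736456941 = -0.00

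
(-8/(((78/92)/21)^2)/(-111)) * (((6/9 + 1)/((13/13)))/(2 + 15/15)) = 4147360/168831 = 24.57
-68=-68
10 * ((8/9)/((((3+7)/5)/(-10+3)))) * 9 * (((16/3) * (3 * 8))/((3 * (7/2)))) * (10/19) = -102400/57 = -1796.49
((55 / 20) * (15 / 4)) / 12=55 / 64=0.86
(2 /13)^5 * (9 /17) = 288 /6311981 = 0.00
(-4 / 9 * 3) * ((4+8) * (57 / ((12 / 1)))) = -76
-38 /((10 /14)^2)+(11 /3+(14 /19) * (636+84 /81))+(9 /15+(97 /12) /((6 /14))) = 21445631 /51300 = 418.04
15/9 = 5/3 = 1.67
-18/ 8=-9/ 4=-2.25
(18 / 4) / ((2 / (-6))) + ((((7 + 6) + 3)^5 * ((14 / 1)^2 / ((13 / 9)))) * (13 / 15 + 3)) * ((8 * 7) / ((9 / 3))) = 1335063738661 / 130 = 10269721066.62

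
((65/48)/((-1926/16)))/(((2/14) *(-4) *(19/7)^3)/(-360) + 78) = -780325/5412663159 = -0.00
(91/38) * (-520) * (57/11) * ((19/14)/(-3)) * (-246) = -7899060/11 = -718096.36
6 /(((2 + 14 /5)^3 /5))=625 /2304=0.27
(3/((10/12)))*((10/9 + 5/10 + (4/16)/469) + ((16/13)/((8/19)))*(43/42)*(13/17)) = 223891/15946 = 14.04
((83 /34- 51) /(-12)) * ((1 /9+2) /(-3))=-31369 /11016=-2.85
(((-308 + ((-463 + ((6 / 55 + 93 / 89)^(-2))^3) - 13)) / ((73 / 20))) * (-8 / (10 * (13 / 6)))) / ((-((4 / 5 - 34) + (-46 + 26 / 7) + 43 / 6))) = 8148185725748937843242418880 / 7022895556492118444683077081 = 1.16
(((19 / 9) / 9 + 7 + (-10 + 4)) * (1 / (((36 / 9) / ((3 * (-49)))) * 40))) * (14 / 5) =-343 / 108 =-3.18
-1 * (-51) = 51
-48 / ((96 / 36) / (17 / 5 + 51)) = -4896 / 5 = -979.20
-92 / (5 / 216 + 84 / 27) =-19872 / 677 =-29.35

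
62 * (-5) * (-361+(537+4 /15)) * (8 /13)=-1311424 /39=-33626.26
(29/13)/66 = 29/858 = 0.03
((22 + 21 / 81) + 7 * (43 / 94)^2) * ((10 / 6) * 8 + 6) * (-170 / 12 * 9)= -13951646105 / 238572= -58479.81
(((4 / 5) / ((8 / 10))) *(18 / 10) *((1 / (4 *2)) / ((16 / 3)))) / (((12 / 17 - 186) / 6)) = -153 / 112000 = -0.00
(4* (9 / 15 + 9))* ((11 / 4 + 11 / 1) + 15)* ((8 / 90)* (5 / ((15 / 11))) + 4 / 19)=506368 / 855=592.24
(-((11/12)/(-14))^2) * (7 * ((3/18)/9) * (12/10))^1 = -121/181440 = -0.00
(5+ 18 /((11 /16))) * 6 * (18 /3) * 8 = 98784 /11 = 8980.36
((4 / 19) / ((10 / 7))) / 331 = 14 / 31445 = 0.00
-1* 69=-69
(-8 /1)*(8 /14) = -32 /7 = -4.57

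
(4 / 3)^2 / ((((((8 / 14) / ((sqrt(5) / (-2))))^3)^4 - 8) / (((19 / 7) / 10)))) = -117403775365625 / 1946353703229297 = -0.06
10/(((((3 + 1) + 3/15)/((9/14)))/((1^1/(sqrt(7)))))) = 75 * sqrt(7)/343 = 0.58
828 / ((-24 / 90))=-3105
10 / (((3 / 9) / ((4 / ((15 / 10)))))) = 80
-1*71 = -71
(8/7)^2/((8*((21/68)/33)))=5984/343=17.45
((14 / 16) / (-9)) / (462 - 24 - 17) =-7 / 30312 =-0.00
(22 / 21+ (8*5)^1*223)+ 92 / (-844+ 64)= 4059023 / 455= 8920.93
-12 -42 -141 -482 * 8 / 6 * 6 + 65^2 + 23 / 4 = 719 / 4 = 179.75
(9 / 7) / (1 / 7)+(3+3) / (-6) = 8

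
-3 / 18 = -1 / 6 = -0.17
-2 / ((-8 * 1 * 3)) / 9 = 1 / 108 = 0.01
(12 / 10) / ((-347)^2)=6 / 602045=0.00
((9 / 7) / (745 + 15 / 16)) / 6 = 24 / 83545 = 0.00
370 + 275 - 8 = 637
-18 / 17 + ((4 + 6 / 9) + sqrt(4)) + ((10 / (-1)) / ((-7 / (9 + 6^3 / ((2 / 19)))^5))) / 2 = 9482659128466608757 / 357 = 26562070387861649.18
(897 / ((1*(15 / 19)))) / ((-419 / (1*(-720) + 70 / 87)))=1950.24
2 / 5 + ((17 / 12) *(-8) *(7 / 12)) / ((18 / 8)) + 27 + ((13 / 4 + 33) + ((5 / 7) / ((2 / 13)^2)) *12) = 4795171 / 11340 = 422.85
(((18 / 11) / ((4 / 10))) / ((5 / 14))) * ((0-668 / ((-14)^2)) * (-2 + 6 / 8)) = 7515 / 154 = 48.80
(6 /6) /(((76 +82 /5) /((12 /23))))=10 /1771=0.01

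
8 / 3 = 2.67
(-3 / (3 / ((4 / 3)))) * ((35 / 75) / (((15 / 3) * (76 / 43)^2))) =-12943 / 324900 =-0.04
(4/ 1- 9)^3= -125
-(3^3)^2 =-729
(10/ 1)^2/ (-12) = -25/ 3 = -8.33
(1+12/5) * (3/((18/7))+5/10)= 17/3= 5.67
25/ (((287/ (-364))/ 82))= -2600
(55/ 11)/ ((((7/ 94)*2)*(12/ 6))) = 235/ 14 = 16.79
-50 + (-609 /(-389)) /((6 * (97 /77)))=-3757669 /75466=-49.79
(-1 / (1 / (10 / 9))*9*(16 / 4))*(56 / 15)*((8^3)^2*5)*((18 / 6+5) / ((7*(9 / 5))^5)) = -2097152000000 / 425329947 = -4930.65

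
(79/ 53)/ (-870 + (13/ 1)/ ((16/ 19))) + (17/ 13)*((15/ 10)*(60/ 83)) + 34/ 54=2.05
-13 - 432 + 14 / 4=-883 / 2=-441.50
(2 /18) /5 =1 /45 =0.02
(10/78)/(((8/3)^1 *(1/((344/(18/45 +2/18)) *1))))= 32.36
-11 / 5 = -2.20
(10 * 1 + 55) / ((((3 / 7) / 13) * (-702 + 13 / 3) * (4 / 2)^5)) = -0.09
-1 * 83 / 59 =-83 / 59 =-1.41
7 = 7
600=600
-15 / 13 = -1.15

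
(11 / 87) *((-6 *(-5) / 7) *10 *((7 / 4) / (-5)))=-55 / 29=-1.90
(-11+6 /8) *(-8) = 82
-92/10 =-9.20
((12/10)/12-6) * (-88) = 2596/5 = 519.20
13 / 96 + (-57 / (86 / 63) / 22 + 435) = 19672445 / 45408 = 433.24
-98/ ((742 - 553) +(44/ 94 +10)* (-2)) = -4606/ 7899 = -0.58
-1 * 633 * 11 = -6963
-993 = -993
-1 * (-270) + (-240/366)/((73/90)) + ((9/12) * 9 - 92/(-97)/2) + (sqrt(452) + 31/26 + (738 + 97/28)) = 2 * sqrt(113) + 40056301864/39306631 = 1040.33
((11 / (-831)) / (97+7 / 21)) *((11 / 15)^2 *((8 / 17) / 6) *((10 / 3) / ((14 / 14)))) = -2662 / 139221585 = -0.00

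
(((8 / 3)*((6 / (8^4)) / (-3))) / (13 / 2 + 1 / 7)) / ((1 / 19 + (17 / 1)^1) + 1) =-19 / 1749888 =-0.00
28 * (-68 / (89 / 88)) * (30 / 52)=-1256640 / 1157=-1086.12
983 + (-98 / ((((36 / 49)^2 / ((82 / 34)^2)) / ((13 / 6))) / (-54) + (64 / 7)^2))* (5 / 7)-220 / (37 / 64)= 48815579123733 / 81139943576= 601.62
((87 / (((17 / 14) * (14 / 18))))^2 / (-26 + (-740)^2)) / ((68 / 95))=58243455 / 2690231062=0.02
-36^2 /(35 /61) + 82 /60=-474049 /210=-2257.38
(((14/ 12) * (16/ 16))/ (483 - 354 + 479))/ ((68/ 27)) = 63/ 82688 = 0.00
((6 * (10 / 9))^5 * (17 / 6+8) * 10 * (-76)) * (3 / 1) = -79040000000 / 243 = -325267489.71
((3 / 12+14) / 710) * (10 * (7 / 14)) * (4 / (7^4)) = 57 / 340942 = 0.00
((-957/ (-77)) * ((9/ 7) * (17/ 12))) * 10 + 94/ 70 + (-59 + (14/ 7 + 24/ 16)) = 42194/ 245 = 172.22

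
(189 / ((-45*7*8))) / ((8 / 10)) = -3 / 32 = -0.09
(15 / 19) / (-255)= -1 / 323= -0.00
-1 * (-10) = 10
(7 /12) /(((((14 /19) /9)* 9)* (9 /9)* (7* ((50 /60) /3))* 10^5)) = 0.00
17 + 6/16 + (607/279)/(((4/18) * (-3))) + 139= 113915/744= 153.11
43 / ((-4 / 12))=-129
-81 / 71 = -1.14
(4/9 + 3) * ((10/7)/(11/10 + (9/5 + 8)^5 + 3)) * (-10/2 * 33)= -106562500/11864498583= -0.01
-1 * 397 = -397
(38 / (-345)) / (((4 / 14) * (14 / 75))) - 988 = -45543 / 46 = -990.07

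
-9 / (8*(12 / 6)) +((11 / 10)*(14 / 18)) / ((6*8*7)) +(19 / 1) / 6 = 11261 / 4320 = 2.61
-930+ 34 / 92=-42763 / 46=-929.63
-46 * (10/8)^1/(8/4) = -28.75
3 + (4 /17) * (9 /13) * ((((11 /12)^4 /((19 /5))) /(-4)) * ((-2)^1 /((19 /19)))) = 3.02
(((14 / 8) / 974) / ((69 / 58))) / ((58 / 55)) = 385 / 268824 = 0.00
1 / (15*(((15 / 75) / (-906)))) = -302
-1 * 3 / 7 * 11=-33 / 7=-4.71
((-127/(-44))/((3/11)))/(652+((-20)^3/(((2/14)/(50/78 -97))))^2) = 64389/177153442819966768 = 0.00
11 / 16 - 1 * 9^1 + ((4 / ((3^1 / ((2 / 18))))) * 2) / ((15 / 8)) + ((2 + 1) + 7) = 11959 / 6480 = 1.85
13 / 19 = 0.68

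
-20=-20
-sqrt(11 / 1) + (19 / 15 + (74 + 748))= 819.95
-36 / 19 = -1.89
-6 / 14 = -3 / 7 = -0.43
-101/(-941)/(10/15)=303/1882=0.16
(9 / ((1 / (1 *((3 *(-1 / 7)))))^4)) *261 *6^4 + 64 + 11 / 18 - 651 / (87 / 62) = 128218785283 / 1253322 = 102303.15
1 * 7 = 7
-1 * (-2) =2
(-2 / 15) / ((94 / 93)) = -31 / 235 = -0.13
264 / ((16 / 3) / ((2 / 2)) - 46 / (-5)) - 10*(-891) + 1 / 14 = 13624489 / 1526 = 8928.24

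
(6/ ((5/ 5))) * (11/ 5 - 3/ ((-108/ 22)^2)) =10087/ 810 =12.45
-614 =-614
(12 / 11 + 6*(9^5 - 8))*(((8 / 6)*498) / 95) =2476000.72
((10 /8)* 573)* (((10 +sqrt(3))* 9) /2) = 25785* sqrt(3) /8 +128925 /4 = 37813.87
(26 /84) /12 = 13 /504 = 0.03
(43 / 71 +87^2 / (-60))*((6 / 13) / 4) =-534819 / 36920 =-14.49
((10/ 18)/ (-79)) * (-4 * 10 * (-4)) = -800/ 711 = -1.13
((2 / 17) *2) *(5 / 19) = 20 / 323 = 0.06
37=37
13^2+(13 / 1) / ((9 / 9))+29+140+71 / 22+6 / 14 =54617 / 154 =354.66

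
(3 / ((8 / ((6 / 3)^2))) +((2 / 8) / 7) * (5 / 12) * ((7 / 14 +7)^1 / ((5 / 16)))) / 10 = 13 / 70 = 0.19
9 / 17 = 0.53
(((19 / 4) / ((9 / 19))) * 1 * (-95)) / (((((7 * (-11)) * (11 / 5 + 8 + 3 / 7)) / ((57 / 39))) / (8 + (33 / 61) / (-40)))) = 976755895 / 71888256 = 13.59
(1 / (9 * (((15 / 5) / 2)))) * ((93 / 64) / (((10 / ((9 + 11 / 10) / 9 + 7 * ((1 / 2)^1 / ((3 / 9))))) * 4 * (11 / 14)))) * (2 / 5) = 113491 / 7128000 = 0.02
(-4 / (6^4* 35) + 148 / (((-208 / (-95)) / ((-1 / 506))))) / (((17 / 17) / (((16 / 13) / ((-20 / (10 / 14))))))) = 0.01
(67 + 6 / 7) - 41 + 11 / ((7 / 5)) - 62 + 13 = -100 / 7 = -14.29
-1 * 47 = -47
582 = 582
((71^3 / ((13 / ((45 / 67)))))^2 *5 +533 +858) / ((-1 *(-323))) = 76295084115868 / 14414179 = 5293057.91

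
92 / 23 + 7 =11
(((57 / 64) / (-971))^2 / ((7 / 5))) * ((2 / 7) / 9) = 1805 / 94615980032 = 0.00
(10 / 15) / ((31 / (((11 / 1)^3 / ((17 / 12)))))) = 10648 / 527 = 20.20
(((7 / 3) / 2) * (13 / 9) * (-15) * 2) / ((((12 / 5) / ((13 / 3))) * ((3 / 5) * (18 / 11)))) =-1626625 / 17496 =-92.97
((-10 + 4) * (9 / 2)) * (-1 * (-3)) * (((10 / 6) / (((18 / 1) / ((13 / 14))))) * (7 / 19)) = -195 / 76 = -2.57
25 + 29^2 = 866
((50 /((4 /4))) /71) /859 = 50 /60989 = 0.00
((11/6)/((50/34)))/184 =187/27600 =0.01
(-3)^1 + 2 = -1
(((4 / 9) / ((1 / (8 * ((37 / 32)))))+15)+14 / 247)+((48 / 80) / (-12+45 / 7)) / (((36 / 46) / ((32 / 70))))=353918 / 18525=19.10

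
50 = 50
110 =110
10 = 10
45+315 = 360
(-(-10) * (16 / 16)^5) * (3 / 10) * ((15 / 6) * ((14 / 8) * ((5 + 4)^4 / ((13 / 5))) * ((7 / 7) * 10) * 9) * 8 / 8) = 155003625 / 52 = 2980838.94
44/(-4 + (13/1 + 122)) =44/131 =0.34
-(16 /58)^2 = -0.08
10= 10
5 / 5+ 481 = 482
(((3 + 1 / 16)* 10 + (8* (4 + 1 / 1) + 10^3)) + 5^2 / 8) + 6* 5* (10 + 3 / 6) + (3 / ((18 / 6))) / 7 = 38889 / 28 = 1388.89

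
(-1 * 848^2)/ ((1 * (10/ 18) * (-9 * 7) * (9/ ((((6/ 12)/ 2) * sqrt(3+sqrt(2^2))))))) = 179776 * sqrt(5)/ 315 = 1276.16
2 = 2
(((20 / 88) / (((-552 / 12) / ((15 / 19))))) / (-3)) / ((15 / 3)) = 5 / 19228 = 0.00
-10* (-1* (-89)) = -890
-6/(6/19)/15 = -19/15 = -1.27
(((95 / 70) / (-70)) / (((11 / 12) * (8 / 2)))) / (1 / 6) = -171 / 5390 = -0.03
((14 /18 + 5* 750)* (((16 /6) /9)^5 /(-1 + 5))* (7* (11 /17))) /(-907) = -0.01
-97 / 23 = -4.22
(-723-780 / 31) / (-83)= 23193 / 2573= 9.01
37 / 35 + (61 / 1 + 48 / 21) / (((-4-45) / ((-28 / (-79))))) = 11601 / 19355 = 0.60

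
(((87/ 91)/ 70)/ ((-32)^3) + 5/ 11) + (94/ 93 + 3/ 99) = 106453371933/ 71177666560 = 1.50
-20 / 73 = -0.27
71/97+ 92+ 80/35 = 64517/679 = 95.02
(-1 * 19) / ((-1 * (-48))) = -19 / 48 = -0.40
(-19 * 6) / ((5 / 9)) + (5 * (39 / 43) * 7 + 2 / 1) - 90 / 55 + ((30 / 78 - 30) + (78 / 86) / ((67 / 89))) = -415078583 / 2059915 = -201.50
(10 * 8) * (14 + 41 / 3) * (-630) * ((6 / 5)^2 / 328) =-250992 / 41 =-6121.76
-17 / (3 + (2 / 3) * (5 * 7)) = -51 / 79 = -0.65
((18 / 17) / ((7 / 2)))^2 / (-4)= -324 / 14161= -0.02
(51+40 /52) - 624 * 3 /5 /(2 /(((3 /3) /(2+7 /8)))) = -19949 /1495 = -13.34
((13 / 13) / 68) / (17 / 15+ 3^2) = 15 / 10336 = 0.00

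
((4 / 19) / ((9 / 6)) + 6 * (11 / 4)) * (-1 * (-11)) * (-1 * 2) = -20867 / 57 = -366.09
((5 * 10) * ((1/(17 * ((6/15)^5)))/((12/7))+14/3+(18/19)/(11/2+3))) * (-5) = -126033125/62016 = -2032.27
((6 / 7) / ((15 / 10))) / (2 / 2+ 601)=2 / 2107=0.00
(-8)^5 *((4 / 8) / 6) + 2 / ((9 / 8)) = -24560 / 9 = -2728.89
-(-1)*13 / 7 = 13 / 7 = 1.86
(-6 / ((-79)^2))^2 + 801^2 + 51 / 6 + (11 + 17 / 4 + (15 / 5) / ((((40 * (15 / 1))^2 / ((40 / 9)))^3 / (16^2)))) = 641624.75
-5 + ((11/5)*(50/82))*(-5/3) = -890/123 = -7.24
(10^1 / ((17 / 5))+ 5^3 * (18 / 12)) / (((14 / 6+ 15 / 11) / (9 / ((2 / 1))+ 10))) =6196575 / 8296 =746.94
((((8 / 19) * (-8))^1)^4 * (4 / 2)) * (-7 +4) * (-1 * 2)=201326592 / 130321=1544.85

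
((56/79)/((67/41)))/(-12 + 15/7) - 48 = -17546488/365217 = -48.04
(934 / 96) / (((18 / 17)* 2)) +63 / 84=9235 / 1728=5.34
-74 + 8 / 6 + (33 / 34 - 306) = -38525 / 102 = -377.70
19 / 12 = 1.58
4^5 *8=8192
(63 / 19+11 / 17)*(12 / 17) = 15360 / 5491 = 2.80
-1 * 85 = -85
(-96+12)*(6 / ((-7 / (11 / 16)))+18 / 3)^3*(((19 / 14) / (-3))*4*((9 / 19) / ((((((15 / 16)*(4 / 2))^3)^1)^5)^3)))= 701186525842019639689556642823116440062656512 / 118520780815075755149990754944155924022197723388671875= 0.00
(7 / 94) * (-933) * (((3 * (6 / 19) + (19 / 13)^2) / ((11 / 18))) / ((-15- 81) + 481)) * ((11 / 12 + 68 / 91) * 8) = -100708674966 / 8308735435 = -12.12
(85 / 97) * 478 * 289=11742070 / 97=121052.27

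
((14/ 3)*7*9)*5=1470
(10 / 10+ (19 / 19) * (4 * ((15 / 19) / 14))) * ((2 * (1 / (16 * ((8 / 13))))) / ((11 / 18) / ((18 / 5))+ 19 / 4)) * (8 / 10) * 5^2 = 858195 / 848008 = 1.01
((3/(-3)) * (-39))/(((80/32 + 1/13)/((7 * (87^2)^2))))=406642723578/67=6069294381.76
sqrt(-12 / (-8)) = sqrt(6) / 2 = 1.22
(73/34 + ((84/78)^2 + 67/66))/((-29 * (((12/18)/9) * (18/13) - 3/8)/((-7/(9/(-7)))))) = 160626704/53931735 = 2.98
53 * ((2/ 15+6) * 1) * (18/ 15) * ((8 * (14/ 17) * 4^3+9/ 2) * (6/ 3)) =141296728/ 425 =332462.89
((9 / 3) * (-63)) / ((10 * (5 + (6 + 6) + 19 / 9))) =-1701 / 1720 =-0.99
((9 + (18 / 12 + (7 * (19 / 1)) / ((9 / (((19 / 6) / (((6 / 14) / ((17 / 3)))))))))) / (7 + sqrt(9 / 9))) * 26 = 496951 / 243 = 2045.07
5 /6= 0.83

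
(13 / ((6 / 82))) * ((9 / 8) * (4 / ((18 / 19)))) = 10127 / 12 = 843.92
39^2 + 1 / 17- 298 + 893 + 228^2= 919701 / 17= 54100.06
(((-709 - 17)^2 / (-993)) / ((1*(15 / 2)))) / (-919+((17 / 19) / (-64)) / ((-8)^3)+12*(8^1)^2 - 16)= 6629359616 / 15643187435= 0.42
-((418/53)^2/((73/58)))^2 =-102697793856064/42048373249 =-2442.37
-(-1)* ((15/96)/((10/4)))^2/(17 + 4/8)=0.00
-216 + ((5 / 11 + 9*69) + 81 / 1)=5351 / 11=486.45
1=1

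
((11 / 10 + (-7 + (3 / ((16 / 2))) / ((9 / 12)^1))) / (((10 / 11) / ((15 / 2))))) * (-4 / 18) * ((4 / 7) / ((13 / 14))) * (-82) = -499.57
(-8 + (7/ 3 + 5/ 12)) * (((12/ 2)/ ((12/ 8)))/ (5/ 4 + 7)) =-28/ 11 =-2.55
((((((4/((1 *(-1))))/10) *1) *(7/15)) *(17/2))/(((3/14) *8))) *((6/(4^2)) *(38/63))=-2261/10800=-0.21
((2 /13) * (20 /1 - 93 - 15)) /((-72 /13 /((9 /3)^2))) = 22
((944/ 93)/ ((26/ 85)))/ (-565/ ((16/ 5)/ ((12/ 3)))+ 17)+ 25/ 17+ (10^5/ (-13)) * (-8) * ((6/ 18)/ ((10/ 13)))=1511137162165/ 56664621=26668.09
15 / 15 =1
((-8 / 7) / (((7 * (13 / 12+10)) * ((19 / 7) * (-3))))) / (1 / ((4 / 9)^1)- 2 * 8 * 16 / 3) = -384 / 17635933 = -0.00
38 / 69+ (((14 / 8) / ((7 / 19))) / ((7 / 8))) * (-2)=-4978 / 483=-10.31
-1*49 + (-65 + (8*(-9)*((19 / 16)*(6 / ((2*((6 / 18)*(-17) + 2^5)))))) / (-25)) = -448761 / 3950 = -113.61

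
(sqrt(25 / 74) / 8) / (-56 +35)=-5 *sqrt(74) / 12432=-0.00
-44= -44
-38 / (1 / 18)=-684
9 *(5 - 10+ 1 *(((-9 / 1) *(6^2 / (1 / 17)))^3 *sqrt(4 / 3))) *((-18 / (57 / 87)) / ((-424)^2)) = 11745 / 1707872+ 8177556890556 *sqrt(3) / 53371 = 265386521.08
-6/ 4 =-3/ 2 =-1.50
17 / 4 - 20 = -63 / 4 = -15.75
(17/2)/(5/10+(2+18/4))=17/14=1.21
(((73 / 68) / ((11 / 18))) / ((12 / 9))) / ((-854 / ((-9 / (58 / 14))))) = 17739 / 5292848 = 0.00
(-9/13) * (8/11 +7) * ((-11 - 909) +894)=1530/11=139.09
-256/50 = -128/25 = -5.12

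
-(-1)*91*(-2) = -182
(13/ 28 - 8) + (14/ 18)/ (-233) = -442663/ 58716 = -7.54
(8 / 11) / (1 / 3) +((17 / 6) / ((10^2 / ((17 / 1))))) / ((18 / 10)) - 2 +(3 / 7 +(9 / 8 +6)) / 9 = 13396 / 10395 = 1.29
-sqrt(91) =-9.54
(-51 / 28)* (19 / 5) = -969 / 140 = -6.92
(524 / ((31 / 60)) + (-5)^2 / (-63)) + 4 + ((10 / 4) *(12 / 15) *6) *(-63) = 511289 / 1953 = 261.80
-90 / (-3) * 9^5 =1771470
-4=-4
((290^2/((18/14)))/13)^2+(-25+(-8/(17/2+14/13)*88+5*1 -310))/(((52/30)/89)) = 28741577965355/1136187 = 25296520.70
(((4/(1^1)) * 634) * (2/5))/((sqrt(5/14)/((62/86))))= 1223.72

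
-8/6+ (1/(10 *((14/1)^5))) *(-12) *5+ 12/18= -537833/806736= -0.67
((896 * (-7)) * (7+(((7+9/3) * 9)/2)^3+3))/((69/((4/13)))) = -2286394880/897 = -2548935.21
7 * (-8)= -56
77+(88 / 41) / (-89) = 280885 / 3649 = 76.98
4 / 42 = 2 / 21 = 0.10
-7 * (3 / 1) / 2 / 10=-21 / 20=-1.05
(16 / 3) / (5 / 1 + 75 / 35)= 56 / 75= 0.75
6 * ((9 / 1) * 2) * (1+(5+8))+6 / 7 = 10590 / 7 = 1512.86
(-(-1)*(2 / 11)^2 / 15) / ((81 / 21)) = 28 / 49005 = 0.00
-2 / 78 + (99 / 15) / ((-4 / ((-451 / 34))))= 579757 / 26520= 21.86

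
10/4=5/2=2.50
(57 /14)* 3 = 171 /14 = 12.21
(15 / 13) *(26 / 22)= 15 / 11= 1.36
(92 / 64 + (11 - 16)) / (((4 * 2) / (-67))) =3819 / 128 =29.84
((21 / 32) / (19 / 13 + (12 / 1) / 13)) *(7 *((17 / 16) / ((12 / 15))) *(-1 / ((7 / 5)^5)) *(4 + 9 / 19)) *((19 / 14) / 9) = -293515625 / 914608128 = -0.32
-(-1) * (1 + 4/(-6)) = 1/3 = 0.33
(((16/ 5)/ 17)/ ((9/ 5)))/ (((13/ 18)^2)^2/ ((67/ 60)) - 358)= -1041984/ 3564674291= -0.00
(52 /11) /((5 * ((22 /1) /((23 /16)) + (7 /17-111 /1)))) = -0.01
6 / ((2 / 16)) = 48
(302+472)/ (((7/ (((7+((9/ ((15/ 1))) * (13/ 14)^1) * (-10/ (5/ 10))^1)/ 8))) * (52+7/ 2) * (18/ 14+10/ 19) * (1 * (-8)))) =71079/ 998704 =0.07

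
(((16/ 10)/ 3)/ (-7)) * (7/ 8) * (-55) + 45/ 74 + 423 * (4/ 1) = 376573/ 222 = 1696.27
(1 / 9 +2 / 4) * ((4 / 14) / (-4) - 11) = -1705 / 252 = -6.77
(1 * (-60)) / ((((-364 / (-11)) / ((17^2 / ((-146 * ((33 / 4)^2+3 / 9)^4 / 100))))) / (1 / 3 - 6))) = -0.00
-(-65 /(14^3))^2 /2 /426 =-4225 /6415164672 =-0.00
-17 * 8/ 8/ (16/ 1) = -17/ 16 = -1.06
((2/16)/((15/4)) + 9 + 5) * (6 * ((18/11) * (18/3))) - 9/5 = 45369/55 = 824.89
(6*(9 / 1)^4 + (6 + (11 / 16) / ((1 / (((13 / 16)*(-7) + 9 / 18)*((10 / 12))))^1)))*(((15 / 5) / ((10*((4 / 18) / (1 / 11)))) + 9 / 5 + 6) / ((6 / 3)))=35133550487 / 225280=155955.04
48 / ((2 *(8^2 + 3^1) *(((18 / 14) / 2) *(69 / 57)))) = 0.46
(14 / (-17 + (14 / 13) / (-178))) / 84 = -1157 / 118056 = -0.01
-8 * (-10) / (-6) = -40 / 3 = -13.33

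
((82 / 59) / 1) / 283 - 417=-6962567 / 16697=-417.00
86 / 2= 43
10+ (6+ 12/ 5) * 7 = 344/ 5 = 68.80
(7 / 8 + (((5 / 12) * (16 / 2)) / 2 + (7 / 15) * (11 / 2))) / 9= 613 / 1080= 0.57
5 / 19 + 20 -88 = -1287 / 19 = -67.74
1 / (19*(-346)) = -1 / 6574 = -0.00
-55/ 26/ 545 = -11/ 2834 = -0.00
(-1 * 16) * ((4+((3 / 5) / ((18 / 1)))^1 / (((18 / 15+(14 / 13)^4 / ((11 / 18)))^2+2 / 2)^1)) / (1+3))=-1489444396997098 / 93028585176543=-16.01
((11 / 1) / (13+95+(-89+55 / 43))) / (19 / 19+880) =473 / 768232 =0.00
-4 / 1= -4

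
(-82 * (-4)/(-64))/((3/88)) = -451/3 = -150.33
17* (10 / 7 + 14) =1836 / 7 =262.29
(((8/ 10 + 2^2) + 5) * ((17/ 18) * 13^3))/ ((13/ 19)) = 2674763/ 90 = 29719.59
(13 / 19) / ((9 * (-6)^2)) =0.00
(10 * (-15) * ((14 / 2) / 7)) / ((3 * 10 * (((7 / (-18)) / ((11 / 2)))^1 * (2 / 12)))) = 2970 / 7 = 424.29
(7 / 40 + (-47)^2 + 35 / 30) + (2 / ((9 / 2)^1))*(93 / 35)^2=65076301 / 29400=2213.48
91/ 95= 0.96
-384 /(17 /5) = -1920 /17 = -112.94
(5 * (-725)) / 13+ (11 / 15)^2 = -814052 / 2925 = -278.31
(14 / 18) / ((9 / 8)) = 56 / 81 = 0.69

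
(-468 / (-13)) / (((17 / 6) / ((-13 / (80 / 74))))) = -12987 / 85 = -152.79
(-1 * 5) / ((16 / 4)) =-5 / 4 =-1.25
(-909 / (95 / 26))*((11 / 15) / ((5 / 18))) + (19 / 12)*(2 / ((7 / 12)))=-10828658 / 16625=-651.35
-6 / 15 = -2 / 5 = -0.40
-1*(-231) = 231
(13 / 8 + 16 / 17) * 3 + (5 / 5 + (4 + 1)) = 1863 / 136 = 13.70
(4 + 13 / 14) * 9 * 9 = 5589 / 14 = 399.21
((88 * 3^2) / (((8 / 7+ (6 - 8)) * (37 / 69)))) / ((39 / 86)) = -1827672 / 481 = -3799.73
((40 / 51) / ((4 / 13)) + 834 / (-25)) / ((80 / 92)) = -225883 / 6375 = -35.43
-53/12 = -4.42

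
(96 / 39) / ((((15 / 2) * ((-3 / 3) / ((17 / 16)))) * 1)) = -68 / 195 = -0.35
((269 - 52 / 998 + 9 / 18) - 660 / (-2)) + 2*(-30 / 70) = 598.59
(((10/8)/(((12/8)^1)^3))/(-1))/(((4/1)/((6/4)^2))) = -5/24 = -0.21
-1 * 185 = -185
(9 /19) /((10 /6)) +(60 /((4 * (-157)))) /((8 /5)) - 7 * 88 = -73474333 /119320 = -615.78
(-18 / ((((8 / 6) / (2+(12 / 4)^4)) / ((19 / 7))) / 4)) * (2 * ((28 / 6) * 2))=-227088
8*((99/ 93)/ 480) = 11/ 620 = 0.02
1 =1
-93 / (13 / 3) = -279 / 13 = -21.46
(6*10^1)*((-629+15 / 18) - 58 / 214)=-4034570 / 107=-37706.26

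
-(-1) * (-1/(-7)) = 0.14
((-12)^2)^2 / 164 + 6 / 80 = 126.51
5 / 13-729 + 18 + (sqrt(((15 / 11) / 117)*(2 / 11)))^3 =-710.62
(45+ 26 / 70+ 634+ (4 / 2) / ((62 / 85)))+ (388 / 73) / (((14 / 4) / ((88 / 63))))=3414272347 / 4989915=684.23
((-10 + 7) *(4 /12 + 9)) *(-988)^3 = 27004047616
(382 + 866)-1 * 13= 1235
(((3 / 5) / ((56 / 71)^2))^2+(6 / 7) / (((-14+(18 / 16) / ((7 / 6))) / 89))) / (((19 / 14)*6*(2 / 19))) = -29445647621 / 5127987200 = -5.74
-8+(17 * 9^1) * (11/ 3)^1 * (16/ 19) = 8824/ 19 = 464.42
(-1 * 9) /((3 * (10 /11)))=-33 /10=-3.30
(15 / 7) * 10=150 / 7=21.43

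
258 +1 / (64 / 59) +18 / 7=117149 / 448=261.49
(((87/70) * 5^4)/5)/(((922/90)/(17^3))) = 480859875/6454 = 74505.71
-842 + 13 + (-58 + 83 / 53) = -46928 / 53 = -885.43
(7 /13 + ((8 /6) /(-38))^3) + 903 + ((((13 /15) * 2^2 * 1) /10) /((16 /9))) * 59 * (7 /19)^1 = 437096308877 /481501800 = 907.78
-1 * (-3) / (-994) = -3 / 994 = -0.00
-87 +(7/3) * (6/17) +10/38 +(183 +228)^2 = 54533733/323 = 168835.09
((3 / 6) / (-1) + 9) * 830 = 7055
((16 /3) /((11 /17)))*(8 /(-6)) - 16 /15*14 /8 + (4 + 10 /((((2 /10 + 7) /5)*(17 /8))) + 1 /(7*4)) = -436123 /78540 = -5.55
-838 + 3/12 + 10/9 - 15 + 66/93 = -949637/1116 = -850.93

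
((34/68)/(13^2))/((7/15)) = 0.01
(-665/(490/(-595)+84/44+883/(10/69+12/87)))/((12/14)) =-246347255/991566057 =-0.25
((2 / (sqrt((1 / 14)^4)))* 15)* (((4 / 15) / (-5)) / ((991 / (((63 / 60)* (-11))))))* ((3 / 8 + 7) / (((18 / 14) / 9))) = 4674747 / 24775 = 188.69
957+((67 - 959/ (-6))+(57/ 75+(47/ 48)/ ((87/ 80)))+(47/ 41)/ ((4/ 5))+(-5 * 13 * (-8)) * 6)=4608842201/ 1070100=4306.93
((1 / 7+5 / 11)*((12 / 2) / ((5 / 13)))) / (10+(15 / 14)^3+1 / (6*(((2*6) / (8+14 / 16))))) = 7789824 / 9489755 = 0.82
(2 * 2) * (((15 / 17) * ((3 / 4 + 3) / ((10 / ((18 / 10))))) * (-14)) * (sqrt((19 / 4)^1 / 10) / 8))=-567 * sqrt(190) / 2720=-2.87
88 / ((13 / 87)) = 588.92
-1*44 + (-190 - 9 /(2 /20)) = -324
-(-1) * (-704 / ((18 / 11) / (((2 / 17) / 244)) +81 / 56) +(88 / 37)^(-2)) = -495053789 / 16196444352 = -0.03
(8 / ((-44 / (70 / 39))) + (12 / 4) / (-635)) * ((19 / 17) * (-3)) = 1713553 / 1543685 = 1.11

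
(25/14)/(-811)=-25/11354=-0.00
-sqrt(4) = -2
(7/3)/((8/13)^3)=15379/1536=10.01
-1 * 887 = -887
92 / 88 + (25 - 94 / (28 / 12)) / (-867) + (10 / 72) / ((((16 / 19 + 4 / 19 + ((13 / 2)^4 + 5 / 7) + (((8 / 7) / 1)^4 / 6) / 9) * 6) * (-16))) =363517323185725 / 341945899515528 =1.06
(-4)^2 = 16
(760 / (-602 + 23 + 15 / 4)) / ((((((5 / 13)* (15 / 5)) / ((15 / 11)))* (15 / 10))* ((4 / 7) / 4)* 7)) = -6080 / 5841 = -1.04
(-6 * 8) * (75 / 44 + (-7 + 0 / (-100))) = 2796 / 11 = 254.18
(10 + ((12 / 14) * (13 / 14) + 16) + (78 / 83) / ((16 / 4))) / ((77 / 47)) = 10333843 / 626318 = 16.50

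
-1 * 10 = -10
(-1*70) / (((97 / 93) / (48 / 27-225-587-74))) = 17268860 / 291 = 59343.16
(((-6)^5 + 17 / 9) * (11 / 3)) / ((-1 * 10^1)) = 769637 / 270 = 2850.51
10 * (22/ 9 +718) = 64840/ 9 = 7204.44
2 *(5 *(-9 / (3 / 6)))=-180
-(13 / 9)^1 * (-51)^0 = -13 / 9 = -1.44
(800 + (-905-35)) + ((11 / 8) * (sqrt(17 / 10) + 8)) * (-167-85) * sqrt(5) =693 * sqrt(5) * (-80-sqrt(170)) / 20-140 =-7348.59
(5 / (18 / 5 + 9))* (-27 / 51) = -25 / 119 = -0.21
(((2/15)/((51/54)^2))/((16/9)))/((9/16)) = 216/1445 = 0.15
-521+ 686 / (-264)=-69115 / 132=-523.60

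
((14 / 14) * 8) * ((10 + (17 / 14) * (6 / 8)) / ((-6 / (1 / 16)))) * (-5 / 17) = 0.27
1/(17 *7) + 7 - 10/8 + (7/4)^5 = 2701729/121856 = 22.17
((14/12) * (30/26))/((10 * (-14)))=-1/104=-0.01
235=235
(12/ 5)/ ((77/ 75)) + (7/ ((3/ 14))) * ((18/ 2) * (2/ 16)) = 12039/ 308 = 39.09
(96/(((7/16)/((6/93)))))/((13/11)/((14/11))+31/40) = 8.31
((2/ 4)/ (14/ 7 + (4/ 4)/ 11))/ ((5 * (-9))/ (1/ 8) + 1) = -11/ 16514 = -0.00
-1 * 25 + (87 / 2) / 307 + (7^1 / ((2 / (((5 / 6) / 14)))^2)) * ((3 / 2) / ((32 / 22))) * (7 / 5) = -46871051 / 1886208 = -24.85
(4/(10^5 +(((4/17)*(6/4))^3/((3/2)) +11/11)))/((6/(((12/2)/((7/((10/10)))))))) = 19652/3439135399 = 0.00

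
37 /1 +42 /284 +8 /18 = 48043 /1278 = 37.59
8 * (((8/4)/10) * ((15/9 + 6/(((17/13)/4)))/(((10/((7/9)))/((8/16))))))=1.25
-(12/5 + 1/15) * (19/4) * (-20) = 703/3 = 234.33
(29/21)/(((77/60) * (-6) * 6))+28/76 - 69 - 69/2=-19016579/184338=-103.16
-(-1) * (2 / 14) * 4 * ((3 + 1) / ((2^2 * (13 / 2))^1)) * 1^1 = 8 / 91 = 0.09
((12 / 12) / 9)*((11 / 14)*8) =44 / 63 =0.70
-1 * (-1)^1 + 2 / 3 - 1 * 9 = -22 / 3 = -7.33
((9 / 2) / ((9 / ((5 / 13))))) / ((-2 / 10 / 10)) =-125 / 13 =-9.62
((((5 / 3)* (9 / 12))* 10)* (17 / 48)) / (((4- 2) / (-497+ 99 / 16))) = -3337525 / 3072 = -1086.43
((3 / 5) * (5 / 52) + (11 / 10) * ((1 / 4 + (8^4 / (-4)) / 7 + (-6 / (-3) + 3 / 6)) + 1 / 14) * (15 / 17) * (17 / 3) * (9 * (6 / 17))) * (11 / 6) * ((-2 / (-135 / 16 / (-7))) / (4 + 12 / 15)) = 28433680 / 17901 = 1588.39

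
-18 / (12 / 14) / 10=-21 / 10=-2.10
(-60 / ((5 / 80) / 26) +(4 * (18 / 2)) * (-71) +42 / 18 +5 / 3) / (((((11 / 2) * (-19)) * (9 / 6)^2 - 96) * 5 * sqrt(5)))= 220096 * sqrt(5) / 66225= 7.43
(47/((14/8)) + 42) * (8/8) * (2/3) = 964/21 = 45.90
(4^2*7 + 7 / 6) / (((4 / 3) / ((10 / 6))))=3395 / 24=141.46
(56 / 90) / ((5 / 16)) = 448 / 225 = 1.99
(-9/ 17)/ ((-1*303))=3/ 1717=0.00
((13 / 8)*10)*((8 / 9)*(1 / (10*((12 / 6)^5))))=13 / 288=0.05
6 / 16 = 3 / 8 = 0.38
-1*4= -4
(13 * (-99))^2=1656369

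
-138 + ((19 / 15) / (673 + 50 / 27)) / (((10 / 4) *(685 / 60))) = -453271134 / 3284575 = -138.00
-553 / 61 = -9.07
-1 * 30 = -30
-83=-83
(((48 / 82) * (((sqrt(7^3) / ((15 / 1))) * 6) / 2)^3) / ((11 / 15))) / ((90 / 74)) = 710696 * sqrt(7) / 56375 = 33.35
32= 32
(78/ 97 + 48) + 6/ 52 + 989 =2617633/ 2522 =1037.92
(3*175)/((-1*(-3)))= 175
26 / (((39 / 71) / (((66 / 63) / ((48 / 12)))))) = 781 / 63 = 12.40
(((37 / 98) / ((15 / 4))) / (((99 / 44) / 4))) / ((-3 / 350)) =-11840 / 567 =-20.88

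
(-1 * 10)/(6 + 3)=-10/9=-1.11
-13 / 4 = -3.25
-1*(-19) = 19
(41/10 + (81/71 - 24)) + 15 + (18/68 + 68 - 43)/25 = -82938/30175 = -2.75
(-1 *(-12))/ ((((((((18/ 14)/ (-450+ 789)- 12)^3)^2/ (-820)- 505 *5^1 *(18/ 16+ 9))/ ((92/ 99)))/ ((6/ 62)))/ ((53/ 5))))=-1566954669665051574904192/ 3999838832867223121780280727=-0.00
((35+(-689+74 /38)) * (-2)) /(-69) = -24778 /1311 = -18.90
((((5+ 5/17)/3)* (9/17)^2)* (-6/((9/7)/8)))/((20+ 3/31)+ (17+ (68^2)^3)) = -1406160/7528907105866511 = -0.00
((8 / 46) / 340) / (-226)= -1 / 441830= -0.00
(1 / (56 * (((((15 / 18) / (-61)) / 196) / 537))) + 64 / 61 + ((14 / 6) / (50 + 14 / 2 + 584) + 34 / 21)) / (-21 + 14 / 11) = 2071064243974 / 296972095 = 6973.94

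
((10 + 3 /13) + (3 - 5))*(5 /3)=535 /39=13.72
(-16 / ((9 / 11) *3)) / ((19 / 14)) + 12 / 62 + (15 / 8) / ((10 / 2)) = -538739 / 127224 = -4.23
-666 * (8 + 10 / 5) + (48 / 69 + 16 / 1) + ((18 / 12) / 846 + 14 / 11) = -947764523 / 142692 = -6642.03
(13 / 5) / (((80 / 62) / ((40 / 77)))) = 403 / 385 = 1.05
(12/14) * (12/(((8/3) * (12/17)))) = 153/28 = 5.46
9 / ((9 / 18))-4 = 14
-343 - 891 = -1234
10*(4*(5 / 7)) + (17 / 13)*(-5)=2005 / 91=22.03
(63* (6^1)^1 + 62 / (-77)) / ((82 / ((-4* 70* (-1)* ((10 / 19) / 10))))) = 580880 / 8569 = 67.79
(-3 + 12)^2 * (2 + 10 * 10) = 8262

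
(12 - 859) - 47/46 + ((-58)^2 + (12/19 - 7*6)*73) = -440423/874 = -503.92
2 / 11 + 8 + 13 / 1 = 233 / 11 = 21.18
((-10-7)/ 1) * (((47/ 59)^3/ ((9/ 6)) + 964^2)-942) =-9723888754448/ 616137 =-15782023.73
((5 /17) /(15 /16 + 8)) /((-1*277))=-80 /673387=-0.00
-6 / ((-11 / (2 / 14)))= 6 / 77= 0.08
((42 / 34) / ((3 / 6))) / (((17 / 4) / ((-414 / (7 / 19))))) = -188784 / 289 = -653.23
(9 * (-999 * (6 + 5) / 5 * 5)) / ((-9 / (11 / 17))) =120879 / 17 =7110.53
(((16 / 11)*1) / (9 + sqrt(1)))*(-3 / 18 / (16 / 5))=-1 / 132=-0.01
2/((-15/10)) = -4/3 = -1.33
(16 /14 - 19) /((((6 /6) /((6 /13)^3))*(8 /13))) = -2.85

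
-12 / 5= -2.40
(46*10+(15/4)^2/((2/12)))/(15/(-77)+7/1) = 335335/4192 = 79.99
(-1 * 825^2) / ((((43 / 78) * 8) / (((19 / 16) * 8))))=-504343125 / 344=-1466113.74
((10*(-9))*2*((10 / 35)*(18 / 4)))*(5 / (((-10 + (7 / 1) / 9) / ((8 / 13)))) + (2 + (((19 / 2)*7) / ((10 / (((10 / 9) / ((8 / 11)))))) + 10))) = -152606205 / 30212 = -5051.18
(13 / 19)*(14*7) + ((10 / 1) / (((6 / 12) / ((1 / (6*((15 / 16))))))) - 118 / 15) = 53644 / 855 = 62.74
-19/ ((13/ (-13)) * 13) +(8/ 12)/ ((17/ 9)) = 401/ 221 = 1.81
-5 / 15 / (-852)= 1 / 2556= 0.00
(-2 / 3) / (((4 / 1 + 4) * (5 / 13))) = -0.22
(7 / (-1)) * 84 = -588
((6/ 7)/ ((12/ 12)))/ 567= 2/ 1323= 0.00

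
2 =2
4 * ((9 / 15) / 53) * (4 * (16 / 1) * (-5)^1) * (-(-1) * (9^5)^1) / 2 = -22674816 / 53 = -427826.72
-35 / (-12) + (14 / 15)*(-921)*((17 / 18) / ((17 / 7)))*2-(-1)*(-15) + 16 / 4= -121799 / 180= -676.66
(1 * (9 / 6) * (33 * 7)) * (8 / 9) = 308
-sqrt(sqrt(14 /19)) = -0.93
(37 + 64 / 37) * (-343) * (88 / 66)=-1966076 / 111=-17712.40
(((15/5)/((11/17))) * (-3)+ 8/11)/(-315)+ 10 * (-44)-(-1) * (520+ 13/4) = 230885/2772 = 83.29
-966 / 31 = -31.16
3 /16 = 0.19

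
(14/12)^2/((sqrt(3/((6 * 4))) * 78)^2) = 49/27378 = 0.00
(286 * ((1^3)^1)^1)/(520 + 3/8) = 2288/4163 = 0.55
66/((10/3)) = 99/5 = 19.80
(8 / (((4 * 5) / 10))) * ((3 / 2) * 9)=54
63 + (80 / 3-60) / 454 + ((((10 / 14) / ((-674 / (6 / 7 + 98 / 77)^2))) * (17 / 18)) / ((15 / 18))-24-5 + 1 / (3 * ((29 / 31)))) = 3156034750985 / 92073201913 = 34.28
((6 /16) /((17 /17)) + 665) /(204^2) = 5323 /332928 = 0.02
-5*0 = 0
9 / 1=9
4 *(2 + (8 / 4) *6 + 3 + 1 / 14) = 478 / 7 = 68.29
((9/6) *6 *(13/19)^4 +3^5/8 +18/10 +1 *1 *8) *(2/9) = 219707807/23457780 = 9.37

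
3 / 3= 1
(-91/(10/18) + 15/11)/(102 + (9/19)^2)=-1075058/676555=-1.59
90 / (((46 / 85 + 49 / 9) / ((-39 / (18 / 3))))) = -447525 / 4579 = -97.73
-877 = -877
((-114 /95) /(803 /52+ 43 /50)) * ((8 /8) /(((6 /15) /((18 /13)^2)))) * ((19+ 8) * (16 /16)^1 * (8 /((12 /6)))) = -38.10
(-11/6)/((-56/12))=11/28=0.39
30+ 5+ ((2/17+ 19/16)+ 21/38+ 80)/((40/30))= 96.39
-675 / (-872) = 675 / 872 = 0.77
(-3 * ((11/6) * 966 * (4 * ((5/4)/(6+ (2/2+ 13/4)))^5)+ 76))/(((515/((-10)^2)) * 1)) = -529632526560/11933188703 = -44.38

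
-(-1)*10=10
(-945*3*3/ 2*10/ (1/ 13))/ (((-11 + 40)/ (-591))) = 326719575/ 29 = 11266192.24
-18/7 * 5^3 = -321.43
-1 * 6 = -6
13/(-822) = -13/822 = -0.02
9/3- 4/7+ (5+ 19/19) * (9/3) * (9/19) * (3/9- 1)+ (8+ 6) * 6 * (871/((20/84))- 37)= 202278067/665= 304177.54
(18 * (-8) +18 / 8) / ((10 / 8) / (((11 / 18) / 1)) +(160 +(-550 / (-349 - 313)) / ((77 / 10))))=-0.87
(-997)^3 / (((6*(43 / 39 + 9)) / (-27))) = 347850467523 / 788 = 441434603.46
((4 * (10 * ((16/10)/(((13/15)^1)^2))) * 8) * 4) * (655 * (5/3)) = 503040000/169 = 2976568.05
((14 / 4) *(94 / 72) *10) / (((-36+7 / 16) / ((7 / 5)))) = -9212 / 5121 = -1.80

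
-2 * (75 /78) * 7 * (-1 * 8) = 1400 /13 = 107.69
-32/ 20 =-8/ 5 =-1.60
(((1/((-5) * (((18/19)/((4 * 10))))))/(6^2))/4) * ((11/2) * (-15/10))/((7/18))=1.24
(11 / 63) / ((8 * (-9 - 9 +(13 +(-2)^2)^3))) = 1 / 224280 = 0.00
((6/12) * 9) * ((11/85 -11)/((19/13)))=-54054/1615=-33.47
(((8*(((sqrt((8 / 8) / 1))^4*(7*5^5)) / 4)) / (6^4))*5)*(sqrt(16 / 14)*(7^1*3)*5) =546875*sqrt(14) / 108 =18946.47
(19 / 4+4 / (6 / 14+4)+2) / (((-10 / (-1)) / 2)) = 949 / 620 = 1.53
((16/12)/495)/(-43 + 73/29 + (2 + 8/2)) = -29/371250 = -0.00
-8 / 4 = -2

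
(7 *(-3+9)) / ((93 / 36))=504 / 31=16.26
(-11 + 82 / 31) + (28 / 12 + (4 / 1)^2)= 928 / 93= 9.98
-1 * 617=-617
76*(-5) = -380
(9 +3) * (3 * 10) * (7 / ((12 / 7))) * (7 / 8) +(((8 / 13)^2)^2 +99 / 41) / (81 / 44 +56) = 3066728714525 / 2384158036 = 1286.29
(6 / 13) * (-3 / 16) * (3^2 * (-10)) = 405 / 52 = 7.79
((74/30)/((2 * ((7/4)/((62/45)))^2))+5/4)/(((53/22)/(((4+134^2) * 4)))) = 947748345104/15776775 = 60072.38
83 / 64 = 1.30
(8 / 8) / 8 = 1 / 8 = 0.12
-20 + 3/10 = -197/10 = -19.70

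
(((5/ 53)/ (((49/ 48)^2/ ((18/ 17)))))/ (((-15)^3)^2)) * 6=1024/ 20280946875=0.00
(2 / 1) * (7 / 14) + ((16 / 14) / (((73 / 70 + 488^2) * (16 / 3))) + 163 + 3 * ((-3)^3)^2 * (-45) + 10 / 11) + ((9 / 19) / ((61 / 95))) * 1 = -1098985104283283 / 11185672663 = -98249.35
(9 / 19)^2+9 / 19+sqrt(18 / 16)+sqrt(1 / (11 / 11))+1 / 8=3*sqrt(2) / 4+5265 / 2888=2.88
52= 52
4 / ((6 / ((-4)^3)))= -128 / 3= -42.67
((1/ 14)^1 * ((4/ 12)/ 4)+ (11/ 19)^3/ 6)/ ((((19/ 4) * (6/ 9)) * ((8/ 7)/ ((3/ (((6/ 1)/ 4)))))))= 44127/ 2085136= 0.02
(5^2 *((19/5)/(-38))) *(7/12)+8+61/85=14809/2040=7.26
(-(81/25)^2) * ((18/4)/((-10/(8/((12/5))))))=19683/1250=15.75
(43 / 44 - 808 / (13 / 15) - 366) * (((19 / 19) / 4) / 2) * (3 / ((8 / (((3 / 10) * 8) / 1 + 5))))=-82370103 / 183040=-450.01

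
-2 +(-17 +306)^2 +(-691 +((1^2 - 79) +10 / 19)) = 1572260 / 19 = 82750.53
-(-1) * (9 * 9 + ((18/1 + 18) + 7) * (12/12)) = 124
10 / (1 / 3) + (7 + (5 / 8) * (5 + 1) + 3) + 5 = 195 / 4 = 48.75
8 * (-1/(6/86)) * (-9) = 1032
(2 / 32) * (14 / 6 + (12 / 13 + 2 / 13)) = 133 / 624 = 0.21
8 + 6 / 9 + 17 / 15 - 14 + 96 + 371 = 2314 / 5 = 462.80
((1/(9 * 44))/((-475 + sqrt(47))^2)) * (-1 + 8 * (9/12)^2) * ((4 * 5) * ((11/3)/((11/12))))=70/(99 * (475 - sqrt(47))^2)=0.00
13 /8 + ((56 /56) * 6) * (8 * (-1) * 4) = -1523 /8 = -190.38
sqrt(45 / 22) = 3 * sqrt(110) / 22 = 1.43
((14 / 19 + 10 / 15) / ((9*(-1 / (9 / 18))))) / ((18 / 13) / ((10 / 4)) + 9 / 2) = -5200 / 337041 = -0.02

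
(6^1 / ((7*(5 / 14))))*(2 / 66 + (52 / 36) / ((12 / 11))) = 1609 / 495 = 3.25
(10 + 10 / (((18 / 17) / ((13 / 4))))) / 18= 1465 / 648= 2.26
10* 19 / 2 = 95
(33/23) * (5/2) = 165/46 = 3.59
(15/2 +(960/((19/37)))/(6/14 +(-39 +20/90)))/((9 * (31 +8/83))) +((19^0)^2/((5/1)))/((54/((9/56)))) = -1826114911/12440213520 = -0.15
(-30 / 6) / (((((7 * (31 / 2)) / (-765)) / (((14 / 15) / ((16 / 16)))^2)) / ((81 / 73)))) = 77112 / 2263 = 34.08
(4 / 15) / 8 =1 / 30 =0.03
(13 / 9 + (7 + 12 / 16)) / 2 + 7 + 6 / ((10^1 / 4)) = 5039 / 360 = 14.00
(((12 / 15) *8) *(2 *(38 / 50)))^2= 1478656 / 15625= 94.63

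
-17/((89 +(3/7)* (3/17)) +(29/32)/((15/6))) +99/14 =82027889/11920314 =6.88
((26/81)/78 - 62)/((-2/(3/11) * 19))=15065/33858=0.44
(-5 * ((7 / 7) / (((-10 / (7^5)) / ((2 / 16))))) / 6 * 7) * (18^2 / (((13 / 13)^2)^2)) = 3176523 / 8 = 397065.38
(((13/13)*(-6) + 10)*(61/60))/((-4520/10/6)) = -61/1130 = -0.05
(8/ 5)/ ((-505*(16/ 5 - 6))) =0.00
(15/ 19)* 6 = 90/ 19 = 4.74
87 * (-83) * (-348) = 2512908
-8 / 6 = -4 / 3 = -1.33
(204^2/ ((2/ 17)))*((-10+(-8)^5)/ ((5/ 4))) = -46379034432/ 5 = -9275806886.40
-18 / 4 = -4.50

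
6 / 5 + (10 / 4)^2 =7.45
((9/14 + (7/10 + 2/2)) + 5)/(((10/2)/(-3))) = -771/175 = -4.41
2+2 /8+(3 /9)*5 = 47 /12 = 3.92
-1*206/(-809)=206/809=0.25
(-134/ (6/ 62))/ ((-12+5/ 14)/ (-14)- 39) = 814184/ 22443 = 36.28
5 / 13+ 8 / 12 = 41 / 39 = 1.05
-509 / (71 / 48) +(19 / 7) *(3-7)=-354.97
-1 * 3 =-3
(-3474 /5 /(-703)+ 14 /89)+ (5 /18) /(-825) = 1.15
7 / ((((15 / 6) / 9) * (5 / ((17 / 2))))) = 1071 / 25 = 42.84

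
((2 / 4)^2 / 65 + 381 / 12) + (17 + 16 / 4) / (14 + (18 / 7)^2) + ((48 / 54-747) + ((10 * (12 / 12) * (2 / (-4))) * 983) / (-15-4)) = -204160669 / 449046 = -454.65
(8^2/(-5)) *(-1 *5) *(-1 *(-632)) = 40448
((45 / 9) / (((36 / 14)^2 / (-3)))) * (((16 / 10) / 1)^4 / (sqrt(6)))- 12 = -12- 25088 * sqrt(6) / 10125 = -18.07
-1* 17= -17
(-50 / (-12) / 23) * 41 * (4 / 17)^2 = 8200 / 19941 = 0.41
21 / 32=0.66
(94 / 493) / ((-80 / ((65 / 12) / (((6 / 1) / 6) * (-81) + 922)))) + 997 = 39683438845 / 39802848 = 997.00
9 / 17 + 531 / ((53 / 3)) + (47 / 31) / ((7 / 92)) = 9876010 / 195517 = 50.51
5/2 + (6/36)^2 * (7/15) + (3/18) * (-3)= 1087/540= 2.01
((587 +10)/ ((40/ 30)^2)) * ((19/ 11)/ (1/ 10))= 510435/ 88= 5800.40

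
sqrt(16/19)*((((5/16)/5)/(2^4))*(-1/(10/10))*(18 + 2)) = -5*sqrt(19)/304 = -0.07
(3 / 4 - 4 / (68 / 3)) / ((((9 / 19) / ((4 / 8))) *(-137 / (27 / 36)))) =-247 / 74528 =-0.00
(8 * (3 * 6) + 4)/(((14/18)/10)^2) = 1198800/49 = 24465.31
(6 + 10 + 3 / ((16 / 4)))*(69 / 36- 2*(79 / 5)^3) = -792614087 / 6000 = -132102.35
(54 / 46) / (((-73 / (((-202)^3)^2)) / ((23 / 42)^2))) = -1171918246263504 / 3577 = -327626012374.48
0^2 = 0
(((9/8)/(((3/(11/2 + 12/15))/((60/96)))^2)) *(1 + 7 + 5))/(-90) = -5733/20480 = -0.28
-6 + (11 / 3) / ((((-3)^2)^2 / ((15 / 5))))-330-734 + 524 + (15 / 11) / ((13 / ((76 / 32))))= -50558875 / 92664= -545.62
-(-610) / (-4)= -305 / 2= -152.50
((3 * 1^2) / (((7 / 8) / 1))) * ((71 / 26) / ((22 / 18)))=7668 / 1001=7.66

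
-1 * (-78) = 78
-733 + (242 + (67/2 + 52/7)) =-6301/14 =-450.07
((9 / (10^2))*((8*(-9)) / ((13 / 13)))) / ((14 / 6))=-486 / 175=-2.78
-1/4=-0.25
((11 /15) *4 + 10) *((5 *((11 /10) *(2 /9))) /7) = 2134 /945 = 2.26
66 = 66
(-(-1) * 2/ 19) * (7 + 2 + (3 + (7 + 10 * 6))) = 8.32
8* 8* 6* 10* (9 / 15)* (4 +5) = 20736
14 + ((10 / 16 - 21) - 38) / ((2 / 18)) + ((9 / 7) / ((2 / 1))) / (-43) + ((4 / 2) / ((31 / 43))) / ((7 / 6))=-37996733 / 74648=-509.01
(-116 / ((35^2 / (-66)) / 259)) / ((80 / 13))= 460317 / 1750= 263.04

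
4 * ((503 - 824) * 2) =-2568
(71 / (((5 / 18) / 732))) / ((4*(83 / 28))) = 6548472 / 415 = 15779.45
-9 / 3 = -3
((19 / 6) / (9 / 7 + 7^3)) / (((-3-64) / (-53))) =0.01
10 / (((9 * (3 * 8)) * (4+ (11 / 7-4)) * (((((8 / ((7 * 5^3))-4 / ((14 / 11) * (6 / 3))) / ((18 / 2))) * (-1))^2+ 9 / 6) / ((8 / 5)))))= 64312500 / 2087626783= 0.03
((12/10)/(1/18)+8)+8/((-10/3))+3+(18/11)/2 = 1706/55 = 31.02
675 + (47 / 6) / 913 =3697697 / 5478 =675.01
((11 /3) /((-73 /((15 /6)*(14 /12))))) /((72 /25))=-9625 /189216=-0.05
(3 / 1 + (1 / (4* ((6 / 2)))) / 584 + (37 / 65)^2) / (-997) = -98424577 / 29519973600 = -0.00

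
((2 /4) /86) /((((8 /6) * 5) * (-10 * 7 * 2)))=-3 /481600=-0.00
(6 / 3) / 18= 1 / 9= 0.11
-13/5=-2.60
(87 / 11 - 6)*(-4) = -84 / 11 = -7.64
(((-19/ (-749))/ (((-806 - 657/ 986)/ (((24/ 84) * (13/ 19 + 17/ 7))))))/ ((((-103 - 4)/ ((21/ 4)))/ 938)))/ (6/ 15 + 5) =0.00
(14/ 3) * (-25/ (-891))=0.13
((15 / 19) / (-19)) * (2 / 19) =-30 / 6859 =-0.00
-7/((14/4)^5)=-32/2401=-0.01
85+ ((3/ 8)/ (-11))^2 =658249/ 7744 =85.00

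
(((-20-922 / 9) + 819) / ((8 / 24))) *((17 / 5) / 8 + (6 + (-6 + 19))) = 1623671 / 40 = 40591.78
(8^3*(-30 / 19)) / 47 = -15360 / 893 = -17.20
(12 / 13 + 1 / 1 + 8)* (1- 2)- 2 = -155 / 13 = -11.92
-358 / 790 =-179 / 395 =-0.45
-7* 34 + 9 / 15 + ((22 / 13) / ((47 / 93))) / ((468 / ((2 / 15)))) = -84854728 / 357435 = -237.40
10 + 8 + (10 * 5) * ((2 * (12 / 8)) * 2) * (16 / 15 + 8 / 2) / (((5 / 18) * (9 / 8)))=4882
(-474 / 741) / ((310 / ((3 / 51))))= -79 / 650845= -0.00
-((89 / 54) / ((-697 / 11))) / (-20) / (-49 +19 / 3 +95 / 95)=979 / 31365000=0.00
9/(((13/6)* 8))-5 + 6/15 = -1061/260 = -4.08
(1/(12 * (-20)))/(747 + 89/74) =-37/6644040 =-0.00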